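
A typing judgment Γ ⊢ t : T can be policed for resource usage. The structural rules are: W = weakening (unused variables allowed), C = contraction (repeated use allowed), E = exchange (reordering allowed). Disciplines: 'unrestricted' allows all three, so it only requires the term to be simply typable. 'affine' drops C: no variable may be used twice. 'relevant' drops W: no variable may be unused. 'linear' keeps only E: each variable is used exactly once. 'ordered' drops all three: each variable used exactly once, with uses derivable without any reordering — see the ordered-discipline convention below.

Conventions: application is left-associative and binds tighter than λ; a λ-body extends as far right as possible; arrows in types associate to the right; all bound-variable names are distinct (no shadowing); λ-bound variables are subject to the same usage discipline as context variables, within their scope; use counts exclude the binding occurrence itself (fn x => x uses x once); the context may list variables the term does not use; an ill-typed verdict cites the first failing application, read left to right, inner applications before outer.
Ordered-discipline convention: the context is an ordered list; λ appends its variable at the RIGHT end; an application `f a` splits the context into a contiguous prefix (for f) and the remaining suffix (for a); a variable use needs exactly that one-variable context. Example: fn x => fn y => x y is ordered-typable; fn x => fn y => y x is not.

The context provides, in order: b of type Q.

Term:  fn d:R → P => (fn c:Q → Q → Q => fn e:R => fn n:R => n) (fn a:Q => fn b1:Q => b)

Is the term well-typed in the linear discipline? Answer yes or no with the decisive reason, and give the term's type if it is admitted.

no — d, c, e, a, b1 left unused
use counts: b: 1×; d (bound): 0×; c (bound): 0×; e (bound): 0×; n (bound): 1×; a (bound): 0×; b1 (bound): 0×
order of uses: n, b
typing: well-typed at (R → P) → R → R → R
all disciplines: ordered ✗; linear ✗; affine ✓; relevant ✗; unrestricted ✓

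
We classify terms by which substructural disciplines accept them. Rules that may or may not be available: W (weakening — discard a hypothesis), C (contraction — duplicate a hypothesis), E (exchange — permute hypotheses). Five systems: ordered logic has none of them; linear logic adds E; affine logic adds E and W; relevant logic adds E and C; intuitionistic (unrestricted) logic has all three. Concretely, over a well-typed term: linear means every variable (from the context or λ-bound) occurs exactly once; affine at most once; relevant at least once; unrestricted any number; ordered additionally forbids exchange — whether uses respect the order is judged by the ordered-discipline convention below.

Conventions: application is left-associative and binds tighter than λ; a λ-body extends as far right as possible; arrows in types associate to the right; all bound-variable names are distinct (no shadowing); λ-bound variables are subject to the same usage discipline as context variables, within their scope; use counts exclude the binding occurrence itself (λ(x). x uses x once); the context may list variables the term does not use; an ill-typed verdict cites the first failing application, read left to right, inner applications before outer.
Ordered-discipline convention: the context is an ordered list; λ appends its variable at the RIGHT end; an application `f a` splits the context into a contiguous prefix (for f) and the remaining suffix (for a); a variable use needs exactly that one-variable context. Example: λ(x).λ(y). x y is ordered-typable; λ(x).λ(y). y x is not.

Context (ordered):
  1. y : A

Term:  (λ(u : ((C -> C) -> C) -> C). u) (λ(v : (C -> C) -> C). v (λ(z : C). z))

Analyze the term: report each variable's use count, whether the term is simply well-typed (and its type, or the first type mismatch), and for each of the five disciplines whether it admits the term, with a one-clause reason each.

variable uses: y: 0×; u (λ-bound): 1×; v (λ-bound): 1×; z (λ-bound): 1×
left-to-right use order: u, v, z
typing: well-typed at ((C -> C) -> C) -> C
ordered: ✗, unused: y — weakening required
linear: ✗, unused: y — weakening required
affine: ✓, no duplicate uses among y, u, v, z
relevant: ✗, unused: y — weakening required
unrestricted: ✓, typability at ((C -> C) -> C) -> C is all that's needed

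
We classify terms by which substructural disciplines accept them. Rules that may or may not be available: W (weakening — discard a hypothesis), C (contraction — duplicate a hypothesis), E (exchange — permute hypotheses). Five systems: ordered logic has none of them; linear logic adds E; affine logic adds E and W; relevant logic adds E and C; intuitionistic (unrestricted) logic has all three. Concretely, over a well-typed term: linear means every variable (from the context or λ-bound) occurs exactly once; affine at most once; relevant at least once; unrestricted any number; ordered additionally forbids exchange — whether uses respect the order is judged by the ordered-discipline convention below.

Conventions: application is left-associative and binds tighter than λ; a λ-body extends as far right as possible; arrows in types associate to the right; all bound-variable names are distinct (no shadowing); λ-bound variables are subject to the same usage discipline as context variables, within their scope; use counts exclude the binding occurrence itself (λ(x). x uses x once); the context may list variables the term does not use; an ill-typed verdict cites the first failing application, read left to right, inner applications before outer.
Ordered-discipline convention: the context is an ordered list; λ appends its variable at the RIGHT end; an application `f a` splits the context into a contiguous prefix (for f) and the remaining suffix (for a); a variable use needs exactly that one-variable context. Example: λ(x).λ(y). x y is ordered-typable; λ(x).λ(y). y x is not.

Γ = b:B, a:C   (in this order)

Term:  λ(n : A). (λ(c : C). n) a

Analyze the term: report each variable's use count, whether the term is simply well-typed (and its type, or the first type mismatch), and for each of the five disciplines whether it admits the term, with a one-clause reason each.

usage: b: 0×; a: 1×; n (bound): 1×; c (bound): 0×
use order (left to right): n, a
typing: the term checks, with type A -> A
ordered: ✗ — b, c left unused
linear: ✗ — b, c left unused
affine: ✓ — at most one use each (b, a, n, c)
relevant: ✗ — b, c left unused
unrestricted: ✓ — typability at A -> A is all that's needed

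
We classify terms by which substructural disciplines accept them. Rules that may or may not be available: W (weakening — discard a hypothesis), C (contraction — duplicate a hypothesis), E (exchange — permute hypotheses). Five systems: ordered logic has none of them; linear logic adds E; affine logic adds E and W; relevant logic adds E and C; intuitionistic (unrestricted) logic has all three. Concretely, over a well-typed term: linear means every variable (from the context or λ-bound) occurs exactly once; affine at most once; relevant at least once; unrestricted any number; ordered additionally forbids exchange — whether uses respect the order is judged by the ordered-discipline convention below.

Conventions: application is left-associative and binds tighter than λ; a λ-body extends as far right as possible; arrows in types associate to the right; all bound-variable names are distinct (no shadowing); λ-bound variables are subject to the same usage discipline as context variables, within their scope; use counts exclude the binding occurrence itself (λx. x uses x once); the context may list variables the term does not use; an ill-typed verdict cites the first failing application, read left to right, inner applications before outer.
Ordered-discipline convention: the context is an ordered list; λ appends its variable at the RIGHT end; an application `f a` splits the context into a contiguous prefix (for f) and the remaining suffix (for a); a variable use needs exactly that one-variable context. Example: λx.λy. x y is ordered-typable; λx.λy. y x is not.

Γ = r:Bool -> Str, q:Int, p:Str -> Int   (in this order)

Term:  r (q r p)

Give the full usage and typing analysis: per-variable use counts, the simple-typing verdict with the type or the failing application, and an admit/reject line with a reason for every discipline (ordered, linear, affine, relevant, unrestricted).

variable uses: r ×2; q ×1; p ×1
left-to-right use order: r, q, r, p
typing: ill-typed: non-function type Int applied to an argument
ordered: ✗, the type mismatch rejects it
linear: ✗, not simply typable
affine: ✗, fails simple typing
relevant: ✗, a type mismatch blocks all five
unrestricted: ✗, the type mismatch rejects it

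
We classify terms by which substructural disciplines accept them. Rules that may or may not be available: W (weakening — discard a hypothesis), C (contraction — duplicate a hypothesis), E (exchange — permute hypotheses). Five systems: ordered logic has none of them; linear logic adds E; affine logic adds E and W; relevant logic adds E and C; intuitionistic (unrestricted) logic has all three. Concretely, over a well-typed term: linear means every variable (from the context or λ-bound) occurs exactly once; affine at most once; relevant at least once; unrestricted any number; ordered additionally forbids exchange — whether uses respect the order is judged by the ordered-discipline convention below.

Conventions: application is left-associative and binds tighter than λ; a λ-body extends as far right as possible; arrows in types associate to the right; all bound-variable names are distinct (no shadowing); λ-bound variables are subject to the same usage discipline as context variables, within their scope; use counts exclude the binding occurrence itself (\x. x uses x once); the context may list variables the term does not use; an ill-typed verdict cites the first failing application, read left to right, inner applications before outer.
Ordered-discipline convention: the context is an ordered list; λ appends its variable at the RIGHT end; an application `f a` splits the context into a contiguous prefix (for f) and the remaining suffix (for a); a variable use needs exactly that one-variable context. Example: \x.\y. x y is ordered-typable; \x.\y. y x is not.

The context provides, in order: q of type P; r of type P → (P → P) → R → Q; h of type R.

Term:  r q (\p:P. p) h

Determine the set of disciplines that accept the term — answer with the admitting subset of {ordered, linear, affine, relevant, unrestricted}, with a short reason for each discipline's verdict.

admitted in: linear, affine, relevant, unrestricted
variable uses: q ×1; r ×1; h ×1; p (bound) ×1
uses in reading order: r, q, p, h
typing: well-typed at Q
ordered: ✗ — no ordered split (uses run r, q, p, h)
linear: ✓ — each of q, r, h, p used exactly once
affine: ✓ — no duplicate uses among q, r, h, p
relevant: ✓ — none of q, r, h, p goes unused
unrestricted: ✓ — simply typable at Q; W, C, E all held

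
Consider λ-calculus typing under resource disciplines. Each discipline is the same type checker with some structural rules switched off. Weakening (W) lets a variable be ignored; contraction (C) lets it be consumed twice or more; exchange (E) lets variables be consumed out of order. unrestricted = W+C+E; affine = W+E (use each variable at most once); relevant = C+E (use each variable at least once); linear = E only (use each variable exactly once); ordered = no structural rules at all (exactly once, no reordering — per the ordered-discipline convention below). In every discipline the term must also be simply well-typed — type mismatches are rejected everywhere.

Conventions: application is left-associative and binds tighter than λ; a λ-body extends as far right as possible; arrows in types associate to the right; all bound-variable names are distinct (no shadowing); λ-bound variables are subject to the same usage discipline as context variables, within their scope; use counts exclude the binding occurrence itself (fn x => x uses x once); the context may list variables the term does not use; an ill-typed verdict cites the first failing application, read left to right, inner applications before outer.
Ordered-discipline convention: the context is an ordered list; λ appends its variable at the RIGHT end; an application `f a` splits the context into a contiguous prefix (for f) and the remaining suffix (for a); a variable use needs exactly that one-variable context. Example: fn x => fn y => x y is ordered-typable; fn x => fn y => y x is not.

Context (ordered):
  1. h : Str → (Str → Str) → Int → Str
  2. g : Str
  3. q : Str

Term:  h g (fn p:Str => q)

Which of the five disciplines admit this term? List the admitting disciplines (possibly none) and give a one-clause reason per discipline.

admitting disciplines: affine, unrestricted
variable uses: h: 1×; g: 1×; q: 1×; p (λ-bound): 0×
order of uses: h, g, q
typing: well-typed at Int → Str
ordered: ✗ — needs weakening: p unused
linear: ✗ — needs weakening: p unused
affine: ✓ — h, g, q, p: no repeats, contraction unneeded
relevant: ✗ — needs weakening: p unused
unrestricted: ✓ — well-typed at Int → Str; no restrictions here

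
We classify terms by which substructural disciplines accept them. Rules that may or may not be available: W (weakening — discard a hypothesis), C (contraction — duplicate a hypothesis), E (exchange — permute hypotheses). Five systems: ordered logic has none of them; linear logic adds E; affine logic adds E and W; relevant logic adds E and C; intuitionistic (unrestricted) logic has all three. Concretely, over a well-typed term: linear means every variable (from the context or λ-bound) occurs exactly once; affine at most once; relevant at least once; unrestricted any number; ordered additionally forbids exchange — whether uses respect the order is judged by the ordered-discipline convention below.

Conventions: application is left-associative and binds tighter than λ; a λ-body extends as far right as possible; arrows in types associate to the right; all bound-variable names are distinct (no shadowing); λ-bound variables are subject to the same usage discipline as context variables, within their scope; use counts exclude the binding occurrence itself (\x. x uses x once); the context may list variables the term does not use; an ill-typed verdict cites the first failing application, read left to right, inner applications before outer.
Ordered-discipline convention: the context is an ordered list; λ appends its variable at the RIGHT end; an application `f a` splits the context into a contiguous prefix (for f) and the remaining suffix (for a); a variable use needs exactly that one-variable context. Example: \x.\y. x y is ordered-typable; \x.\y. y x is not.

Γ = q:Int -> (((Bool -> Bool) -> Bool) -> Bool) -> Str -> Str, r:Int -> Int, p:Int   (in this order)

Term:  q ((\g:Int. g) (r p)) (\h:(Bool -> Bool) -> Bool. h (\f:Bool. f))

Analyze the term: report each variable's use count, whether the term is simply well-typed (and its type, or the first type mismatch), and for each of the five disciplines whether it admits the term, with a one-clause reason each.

use counts: q ×1; r ×1; p ×1; g (λ-bound) ×1; h (λ-bound) ×1; f (λ-bound) ×1
use order (left to right): q, g, r, p, h, f
typing: ✓ — Str -> Str
ordered: ✓ — single-use (q, r, p, g, h, f), ordered derivation ok
linear: ✓ — each of q, r, p, g, h, f used exactly once
affine: ✓ — at most one use each (q, r, p, g, h, f)
relevant: ✓ — none of q, r, p, g, h, f goes unused
unrestricted: ✓ — simply typable at Str -> Str; W, C, E all held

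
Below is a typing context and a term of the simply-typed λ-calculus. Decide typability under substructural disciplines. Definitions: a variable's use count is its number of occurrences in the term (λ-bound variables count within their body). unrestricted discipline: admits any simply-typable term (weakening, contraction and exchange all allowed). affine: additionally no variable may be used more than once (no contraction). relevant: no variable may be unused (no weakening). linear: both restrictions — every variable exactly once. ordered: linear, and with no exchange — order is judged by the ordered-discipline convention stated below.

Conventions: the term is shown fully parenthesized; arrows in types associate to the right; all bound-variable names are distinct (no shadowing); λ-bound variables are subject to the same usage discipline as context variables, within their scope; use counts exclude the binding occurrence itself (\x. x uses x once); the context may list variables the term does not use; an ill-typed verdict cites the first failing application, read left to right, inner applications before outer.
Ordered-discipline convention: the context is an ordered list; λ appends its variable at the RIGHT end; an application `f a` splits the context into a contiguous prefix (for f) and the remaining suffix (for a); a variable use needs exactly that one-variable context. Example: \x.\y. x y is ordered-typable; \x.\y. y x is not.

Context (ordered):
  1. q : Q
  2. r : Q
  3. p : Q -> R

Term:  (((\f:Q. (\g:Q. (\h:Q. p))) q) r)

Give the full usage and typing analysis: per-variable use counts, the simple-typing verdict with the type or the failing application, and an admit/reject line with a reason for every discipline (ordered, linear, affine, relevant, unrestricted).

counts: q: 1; r: 1; p: 1; f [bound]: 0; g [bound]: 0; h [bound]: 0
order of uses: p, q, r
typing: ✓ — Q -> Q -> R
ordered: ✗ — unused: f, g, h — weakening required
linear: ✗ — unused: f, g, h — weakening required
affine: ✓ — at most one use each (q, r, p, f, g, h)
relevant: ✗ — unused: f, g, h — weakening required
unrestricted: ✓ — typability at Q -> Q -> R is all that's needed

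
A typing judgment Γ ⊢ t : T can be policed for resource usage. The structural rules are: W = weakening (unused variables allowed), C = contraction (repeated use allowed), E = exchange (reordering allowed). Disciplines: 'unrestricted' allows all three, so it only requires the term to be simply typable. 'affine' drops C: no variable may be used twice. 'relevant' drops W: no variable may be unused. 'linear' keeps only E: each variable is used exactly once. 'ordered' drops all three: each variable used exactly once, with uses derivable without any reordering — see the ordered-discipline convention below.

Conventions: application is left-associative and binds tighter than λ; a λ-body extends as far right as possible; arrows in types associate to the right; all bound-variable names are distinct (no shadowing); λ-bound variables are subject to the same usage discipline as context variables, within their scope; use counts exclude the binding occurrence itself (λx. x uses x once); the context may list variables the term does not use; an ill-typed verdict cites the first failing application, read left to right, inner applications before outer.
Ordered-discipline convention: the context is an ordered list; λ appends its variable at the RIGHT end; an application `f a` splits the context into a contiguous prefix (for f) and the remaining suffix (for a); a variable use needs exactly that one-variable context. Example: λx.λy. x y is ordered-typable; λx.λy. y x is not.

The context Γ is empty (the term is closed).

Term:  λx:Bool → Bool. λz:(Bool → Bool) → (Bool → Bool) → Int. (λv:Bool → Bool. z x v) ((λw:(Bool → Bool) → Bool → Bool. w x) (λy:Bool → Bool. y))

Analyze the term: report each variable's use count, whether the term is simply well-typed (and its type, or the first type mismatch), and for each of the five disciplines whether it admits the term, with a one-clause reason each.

use counts: x (λ-bound) ×2, z (λ-bound) ×1, v (λ-bound) ×1, w (λ-bound) ×1, y (λ-bound) ×1
order of uses: z, x, v, w, x, y
typing: well-typed at (Bool → Bool) → ((Bool → Bool) → (Bool → Bool) → Int) → Int
ordered: ✗, uses contraction: x ×2
linear: ✗, uses contraction: x ×2
affine: ✗, uses contraction: x ×2
relevant: ✓, x, z, v, w, y: all used, weakening unneeded
unrestricted: ✓, typability at (Bool → Bool) → ((Bool → Bool) → (Bool → Bool) → Int) → Int is all that's needed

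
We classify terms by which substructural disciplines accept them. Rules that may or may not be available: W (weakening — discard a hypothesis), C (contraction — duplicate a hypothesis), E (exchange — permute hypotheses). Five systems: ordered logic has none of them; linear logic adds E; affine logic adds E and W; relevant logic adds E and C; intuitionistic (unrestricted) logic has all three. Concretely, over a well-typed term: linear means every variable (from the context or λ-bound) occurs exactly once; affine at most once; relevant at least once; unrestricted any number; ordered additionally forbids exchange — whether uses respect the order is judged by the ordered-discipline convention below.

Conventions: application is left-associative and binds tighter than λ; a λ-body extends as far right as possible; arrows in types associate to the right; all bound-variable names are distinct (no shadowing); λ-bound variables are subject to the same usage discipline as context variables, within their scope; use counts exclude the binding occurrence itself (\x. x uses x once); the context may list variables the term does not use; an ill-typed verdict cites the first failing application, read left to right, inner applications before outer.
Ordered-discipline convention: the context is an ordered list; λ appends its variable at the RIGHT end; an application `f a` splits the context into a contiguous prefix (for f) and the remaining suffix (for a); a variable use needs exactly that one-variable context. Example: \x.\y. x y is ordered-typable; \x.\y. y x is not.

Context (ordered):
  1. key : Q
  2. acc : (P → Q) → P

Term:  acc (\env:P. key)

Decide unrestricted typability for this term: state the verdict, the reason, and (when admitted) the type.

yes — simply typable at P; W, C, E all held; term : P
variable uses: key: 1; acc: 1; env (bound): 0
uses in reading order: acc, key
typing: ✓ — P
summary: ordered ✗ · linear ✗ · affine ✓ · relevant ✗ · unrestricted ✓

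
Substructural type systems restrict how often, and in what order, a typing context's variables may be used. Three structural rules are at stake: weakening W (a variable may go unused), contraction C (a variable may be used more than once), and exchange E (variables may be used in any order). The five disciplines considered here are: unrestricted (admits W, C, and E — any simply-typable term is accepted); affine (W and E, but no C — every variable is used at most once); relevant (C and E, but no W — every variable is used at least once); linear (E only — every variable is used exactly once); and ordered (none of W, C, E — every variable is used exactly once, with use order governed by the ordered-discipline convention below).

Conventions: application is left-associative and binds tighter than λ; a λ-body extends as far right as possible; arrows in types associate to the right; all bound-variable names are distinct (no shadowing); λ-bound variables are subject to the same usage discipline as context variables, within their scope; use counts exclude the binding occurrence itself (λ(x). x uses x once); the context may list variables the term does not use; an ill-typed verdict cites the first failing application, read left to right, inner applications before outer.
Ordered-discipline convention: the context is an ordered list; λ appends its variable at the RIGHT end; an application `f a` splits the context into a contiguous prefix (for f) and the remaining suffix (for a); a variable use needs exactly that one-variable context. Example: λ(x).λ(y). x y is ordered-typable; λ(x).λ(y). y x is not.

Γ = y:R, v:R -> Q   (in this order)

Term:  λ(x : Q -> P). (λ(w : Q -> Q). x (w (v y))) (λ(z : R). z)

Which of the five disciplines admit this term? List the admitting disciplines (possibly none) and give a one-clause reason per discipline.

accepted by: none
variable uses: y: 1, v: 1, x (bound): 1, w (bound): 1, z (bound): 1
use order (left to right): x, w, v, y, z
typing: ill-typed: an argument R -> R mismatches the expected Q -> Q
ordered: ✗ — the type mismatch rejects it
linear: ✗ — not simply typable
affine: ✗ — fails simple typing
relevant: ✗ — a type mismatch blocks all five
unrestricted: ✗ — the type mismatch rejects it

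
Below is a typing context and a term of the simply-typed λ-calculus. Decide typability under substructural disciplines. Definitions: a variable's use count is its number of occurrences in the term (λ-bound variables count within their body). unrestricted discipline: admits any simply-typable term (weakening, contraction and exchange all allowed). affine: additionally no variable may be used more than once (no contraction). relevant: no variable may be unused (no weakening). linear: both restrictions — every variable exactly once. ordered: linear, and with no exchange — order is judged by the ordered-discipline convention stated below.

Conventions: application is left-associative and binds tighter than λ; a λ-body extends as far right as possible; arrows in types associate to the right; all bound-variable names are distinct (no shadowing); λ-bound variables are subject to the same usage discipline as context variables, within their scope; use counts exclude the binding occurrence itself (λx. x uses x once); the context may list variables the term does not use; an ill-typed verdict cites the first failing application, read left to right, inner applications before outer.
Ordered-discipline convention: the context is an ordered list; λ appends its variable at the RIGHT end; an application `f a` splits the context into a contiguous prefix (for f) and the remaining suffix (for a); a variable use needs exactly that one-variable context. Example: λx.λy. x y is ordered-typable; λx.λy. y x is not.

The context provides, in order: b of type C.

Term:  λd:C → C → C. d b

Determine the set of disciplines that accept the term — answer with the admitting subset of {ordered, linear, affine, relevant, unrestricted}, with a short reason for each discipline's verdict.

admitted by: linear, affine, relevant, unrestricted
usage: b ×1; d [bound] ×1
left-to-right use order: d, b
typing: well-typed — term : (C → C → C) → C → C
ordered: ✗, no contiguous prefix/suffix split fits d, b
linear: ✓, b, d: one use apiece
affine: ✓, b, d: no repeats, contraction unneeded
relevant: ✓, every one of b, d appears
unrestricted: ✓, simply typable at (C → C → C) → C → C; W, C, E all held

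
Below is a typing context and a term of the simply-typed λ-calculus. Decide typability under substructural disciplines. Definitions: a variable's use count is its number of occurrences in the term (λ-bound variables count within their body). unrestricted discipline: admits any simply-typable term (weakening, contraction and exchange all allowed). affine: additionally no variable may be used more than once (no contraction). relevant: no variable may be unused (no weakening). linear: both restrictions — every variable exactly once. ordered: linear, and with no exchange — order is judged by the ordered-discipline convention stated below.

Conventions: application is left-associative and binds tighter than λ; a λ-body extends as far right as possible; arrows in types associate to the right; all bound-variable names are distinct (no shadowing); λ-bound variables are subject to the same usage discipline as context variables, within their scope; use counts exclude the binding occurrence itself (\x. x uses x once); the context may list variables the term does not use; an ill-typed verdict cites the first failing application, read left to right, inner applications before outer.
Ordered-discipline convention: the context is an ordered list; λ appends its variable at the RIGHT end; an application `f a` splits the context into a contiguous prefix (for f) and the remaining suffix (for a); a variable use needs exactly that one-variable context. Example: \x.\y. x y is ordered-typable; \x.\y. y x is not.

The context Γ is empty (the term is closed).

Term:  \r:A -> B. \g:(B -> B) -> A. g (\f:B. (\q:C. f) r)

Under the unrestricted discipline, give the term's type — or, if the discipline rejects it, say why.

not well-typed under unrestricted — the type mismatch rejects it
variable uses: r (bound) ×1, g (bound) ×1, f (bound) ×1, q (bound) ×0
uses in reading order: g, f, r
typing: ill-typed: an application expects C but receives A -> B
across the five disciplines: ordered ✗, linear ✗, affine ✗, relevant ✗, unrestricted ✗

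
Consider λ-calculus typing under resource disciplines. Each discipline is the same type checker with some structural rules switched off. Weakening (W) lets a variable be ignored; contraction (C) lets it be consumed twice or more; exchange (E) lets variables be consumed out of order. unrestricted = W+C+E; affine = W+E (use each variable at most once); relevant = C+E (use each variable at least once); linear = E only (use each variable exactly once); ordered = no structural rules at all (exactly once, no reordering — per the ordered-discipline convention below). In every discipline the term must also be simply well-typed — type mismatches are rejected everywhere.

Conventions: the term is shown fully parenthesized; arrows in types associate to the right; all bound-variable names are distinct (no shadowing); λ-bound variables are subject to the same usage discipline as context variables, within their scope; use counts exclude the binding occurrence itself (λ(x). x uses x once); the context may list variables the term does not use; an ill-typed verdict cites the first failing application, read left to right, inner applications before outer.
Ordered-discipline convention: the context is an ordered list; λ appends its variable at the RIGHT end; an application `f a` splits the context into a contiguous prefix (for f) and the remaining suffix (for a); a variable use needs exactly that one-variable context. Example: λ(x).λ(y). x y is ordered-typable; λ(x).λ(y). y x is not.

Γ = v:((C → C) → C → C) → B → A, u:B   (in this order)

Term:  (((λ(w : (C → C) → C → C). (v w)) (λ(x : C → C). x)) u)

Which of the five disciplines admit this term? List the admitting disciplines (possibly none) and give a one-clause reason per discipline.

admitted in: ordered, linear, affine, relevant, unrestricted
counts: v: 1×, u: 1×, w (bound): 1×, x (bound): 1×
use order (left to right): v, w, x, u
typing: ✓ — A
ordered: ✓ — v, u, w, x once each; derivable with no W/C/E
linear: ✓ — exactly-once usage across v, u, w, x
affine: ✓ — no duplicate uses among v, u, w, x
relevant: ✓ — every one of v, u, w, x appears
unrestricted: ✓ — simply typable at A; W, C, E all held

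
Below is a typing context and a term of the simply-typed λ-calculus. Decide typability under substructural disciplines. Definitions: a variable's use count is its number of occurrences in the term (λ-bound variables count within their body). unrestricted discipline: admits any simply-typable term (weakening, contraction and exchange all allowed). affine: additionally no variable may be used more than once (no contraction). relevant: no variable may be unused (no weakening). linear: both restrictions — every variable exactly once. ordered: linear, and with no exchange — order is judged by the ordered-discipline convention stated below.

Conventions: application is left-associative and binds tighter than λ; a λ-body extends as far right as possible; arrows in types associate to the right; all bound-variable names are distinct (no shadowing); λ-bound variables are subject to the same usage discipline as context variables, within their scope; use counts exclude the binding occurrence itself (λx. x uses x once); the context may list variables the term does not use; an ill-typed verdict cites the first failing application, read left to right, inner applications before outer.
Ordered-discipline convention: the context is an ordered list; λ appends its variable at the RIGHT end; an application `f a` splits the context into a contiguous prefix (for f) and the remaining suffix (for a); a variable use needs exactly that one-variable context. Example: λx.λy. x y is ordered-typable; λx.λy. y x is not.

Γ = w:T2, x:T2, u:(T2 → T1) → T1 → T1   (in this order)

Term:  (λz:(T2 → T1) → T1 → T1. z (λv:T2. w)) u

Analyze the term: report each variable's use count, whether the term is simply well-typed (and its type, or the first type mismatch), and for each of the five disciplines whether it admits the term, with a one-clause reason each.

usage: w=1; x=0; u=1; z (λ-bound)=1; v (λ-bound)=0
use order (left to right): z, w, u
typing: ill-typed: an application expects T2 → T1 but receives T2 → T2
ordered ✗ (the type mismatch rejects it)
linear ✗ (not simply typable)
affine ✗ (fails simple typing)
relevant ✗ (a type mismatch blocks all five)
unrestricted ✗ (the type mismatch rejects it)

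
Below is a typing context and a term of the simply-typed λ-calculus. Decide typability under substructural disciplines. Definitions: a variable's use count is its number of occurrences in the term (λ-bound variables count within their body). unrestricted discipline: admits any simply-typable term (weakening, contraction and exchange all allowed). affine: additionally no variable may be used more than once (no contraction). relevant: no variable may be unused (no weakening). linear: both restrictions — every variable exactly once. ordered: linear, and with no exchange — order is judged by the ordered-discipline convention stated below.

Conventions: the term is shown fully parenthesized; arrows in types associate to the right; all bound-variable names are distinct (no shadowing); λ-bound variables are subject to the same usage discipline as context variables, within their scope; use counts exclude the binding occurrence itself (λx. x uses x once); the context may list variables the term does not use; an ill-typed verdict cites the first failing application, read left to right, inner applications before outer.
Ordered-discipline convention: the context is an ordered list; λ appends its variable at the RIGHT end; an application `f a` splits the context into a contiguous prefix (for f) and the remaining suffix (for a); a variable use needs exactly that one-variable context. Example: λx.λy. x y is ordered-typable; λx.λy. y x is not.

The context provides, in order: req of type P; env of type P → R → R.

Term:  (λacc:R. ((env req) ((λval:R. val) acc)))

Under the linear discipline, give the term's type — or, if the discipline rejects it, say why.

term : R → R
use counts: req ×1; env ×1; acc [bound] ×1; val [bound] ×1
uses in reading order: env, req, val, acc
typing: ✓ — R → R
across the five disciplines: ordered ✗; linear ✓; affine ✓; relevant ✓; unrestricted ✓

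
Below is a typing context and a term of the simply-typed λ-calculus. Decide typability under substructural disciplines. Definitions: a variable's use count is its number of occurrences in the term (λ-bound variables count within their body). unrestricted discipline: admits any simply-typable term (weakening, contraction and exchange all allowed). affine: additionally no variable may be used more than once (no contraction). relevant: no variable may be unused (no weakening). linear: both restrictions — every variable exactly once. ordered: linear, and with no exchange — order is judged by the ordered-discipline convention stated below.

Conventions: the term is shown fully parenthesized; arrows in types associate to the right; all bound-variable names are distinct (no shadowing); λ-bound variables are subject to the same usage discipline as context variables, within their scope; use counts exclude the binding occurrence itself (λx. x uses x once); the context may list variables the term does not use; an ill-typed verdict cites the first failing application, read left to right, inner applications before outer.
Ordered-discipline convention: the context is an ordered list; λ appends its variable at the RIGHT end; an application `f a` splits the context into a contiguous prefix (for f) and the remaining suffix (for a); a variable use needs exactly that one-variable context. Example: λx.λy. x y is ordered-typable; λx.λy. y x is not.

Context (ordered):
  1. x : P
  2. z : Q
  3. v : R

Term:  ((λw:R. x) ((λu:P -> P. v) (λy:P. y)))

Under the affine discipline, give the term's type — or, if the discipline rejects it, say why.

term : P
variable uses: x: 1, z: 0, v: 1, w (bound): 0, u (bound): 0, y (bound): 1
left-to-right use order: x, v, y
typing: well-typed — term : P
per-discipline verdicts: ordered ✗; linear ✗; affine ✓; relevant ✗; unrestricted ✓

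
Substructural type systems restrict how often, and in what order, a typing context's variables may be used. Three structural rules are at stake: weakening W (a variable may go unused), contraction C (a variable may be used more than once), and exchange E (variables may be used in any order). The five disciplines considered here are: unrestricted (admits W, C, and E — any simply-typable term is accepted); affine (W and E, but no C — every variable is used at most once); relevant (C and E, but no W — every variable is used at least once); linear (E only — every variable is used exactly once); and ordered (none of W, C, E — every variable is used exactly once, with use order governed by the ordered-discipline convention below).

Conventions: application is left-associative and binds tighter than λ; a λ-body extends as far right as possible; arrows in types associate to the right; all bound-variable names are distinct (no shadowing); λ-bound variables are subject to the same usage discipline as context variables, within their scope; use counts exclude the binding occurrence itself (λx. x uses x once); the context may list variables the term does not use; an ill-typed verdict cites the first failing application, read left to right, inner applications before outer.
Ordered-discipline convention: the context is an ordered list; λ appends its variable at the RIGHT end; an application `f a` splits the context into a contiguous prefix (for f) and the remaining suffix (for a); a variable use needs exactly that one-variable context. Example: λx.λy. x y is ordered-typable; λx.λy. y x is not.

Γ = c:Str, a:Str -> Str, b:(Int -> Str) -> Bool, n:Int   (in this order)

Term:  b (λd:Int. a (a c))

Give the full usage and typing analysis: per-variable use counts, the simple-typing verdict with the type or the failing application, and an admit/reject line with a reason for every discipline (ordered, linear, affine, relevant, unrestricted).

usage: c=1, a=2, b=1, n=0, d (λ-bound)=0
use order (left to right): b, a, a, c
typing: ✓ — Bool
ordered ✗ (needs contraction — a ×2; n, d never used (weakening))
linear ✗ (needs contraction — a ×2; n, d never used (weakening))
affine ✗ (needs contraction — a ×2)
relevant ✗ (n, d never used (weakening))
unrestricted ✓ (typability at Bool is all that's needed)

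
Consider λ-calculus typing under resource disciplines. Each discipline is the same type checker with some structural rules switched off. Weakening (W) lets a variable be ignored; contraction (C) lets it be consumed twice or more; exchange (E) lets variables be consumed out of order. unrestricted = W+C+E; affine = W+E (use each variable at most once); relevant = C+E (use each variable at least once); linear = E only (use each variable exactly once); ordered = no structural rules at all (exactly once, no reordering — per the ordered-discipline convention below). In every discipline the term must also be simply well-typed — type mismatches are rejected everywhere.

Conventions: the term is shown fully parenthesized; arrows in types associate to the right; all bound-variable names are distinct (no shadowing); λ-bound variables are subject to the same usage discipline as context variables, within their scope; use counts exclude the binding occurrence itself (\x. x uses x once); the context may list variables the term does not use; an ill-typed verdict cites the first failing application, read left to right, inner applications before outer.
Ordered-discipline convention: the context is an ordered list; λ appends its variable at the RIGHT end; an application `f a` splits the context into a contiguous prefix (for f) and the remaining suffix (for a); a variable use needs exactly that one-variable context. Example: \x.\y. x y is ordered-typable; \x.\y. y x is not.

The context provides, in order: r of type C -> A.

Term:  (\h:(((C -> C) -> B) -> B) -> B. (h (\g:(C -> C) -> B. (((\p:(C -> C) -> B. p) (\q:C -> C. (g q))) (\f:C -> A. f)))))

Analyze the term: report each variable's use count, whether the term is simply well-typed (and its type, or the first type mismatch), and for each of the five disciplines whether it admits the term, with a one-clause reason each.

counts: r=0; h (λ-bound)=1; g (λ-bound)=1; p (λ-bound)=1; q (λ-bound)=1; f (λ-bound)=1
left-to-right use order: h, p, g, q, f
typing: ill-typed: an argument (C -> A) -> C -> A mismatches the expected C -> C
ordered: ✗, fails simple typing
linear: ✗, a type mismatch blocks all five
affine: ✗, the type mismatch rejects it
relevant: ✗, not simply typable
unrestricted: ✗, fails simple typing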